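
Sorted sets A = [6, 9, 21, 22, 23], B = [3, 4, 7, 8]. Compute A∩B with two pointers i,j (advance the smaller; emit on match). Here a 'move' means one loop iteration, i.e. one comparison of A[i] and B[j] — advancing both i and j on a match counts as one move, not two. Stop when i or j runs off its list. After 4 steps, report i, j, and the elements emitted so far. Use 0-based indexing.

[i=0,j=0] 6>3 → j++
[i=0,j=1] 6>4 → j++
[i=0,j=2] 6<7 → i++
[i=1,j=2] 9>7 → j++

i=1, j=3, emitted=[]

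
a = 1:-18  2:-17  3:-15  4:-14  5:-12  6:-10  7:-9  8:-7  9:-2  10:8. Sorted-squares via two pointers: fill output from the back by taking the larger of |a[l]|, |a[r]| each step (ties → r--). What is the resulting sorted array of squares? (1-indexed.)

[4, 49, 64, 81, 100, 144, 196, 225, 289, 324]

[1,10] |-18|>|8| out[10]=324 → l++
[2,10] |-17|>|8| out[9]=289 → l++
[3,10] |-15|>|8| out[8]=225 → l++
[4,10] |-14|>|8| out[7]=196 → l++
[5,10] |-12|>|8| out[6]=144 → l++
[6,10] |-10|>|8| out[5]=100 → l++
[7,10] |-9|>|8| out[4]=81 → l++
[8,10] |-7|<=|8| out[3]=64 → r--
[8,9] |-7|>|-2| out[2]=49 → l++
[9,9] |-2|<=|-2| out[1]=4 → r--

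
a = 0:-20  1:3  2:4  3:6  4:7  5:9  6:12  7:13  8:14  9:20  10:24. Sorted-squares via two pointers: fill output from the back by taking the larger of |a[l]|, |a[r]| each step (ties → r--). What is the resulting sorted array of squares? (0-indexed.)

[9, 16, 36, 49, 81, 144, 169, 196, 400, 400, 576]

l=0 r=10: |-20|<=|24| out[10]=576, r--
l=0 r=9: |-20|<=|20| out[9]=400, r--
l=0 r=8: |-20|>|14| out[8]=400, l++
l=1 r=8: |3|<=|14| out[7]=196, r--
l=1 r=7: |3|<=|13| out[6]=169, r--
l=1 r=6: |3|<=|12| out[5]=144, r--
l=1 r=5: |3|<=|9| out[4]=81, r--
l=1 r=4: |3|<=|7| out[3]=49, r--
l=1 r=3: |3|<=|6| out[2]=36, r--
l=1 r=2: |3|<=|4| out[1]=16, r--
l=1 r=1: |3|<=|3| out[0]=9, r--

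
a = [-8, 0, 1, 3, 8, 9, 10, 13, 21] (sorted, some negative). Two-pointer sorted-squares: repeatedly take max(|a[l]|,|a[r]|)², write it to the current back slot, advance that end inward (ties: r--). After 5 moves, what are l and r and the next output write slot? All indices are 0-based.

[0,8] |-8|<=|21| out[8]=441 → r--
[0,7] |-8|<=|13| out[7]=169 → r--
[0,6] |-8|<=|10| out[6]=100 → r--
[0,5] |-8|<=|9| out[5]=81 → r--
[0,4] |-8|<=|8| out[4]=64 → r--

l=0, r=3, next write slot=3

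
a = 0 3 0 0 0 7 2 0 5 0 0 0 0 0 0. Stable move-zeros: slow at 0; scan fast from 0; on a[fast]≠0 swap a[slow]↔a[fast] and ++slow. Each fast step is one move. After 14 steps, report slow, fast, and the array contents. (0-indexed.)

(s=0,f=0) a[fast]=0 → fast++
(s=0,f=1) a[fast]=3≠0 swap→a[0]=3 → slow++,fast++
(s=1,f=2) a[fast]=0 → fast++
(s=1,f=3) a[fast]=0 → fast++
(s=1,f=4) a[fast]=0 → fast++
(s=1,f=5) a[fast]=7≠0 swap→a[1]=7 → slow++,fast++
(s=2,f=6) a[fast]=2≠0 swap→a[2]=2 → slow++,fast++
(s=3,f=7) a[fast]=0 → fast++
(s=3,f=8) a[fast]=5≠0 swap→a[3]=5 → slow++,fast++
(s=4,f=9) a[fast]=0 → fast++
(s=4,f=10) a[fast]=0 → fast++
(s=4,f=11) a[fast]=0 → fast++
(s=4,f=12) a[fast]=0 → fast++
(s=4,f=13) a[fast]=0 → fast++

slow=4, fast=14, a=[3, 7, 2, 5, 0, 0, 0, 0, 0, 0, 0, 0, 0, 0, 0]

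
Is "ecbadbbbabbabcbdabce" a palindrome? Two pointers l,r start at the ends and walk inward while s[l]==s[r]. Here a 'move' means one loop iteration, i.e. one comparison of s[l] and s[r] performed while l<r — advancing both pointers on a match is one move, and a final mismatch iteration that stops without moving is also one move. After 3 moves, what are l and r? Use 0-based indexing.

l=3, r=16

[0,19] 'e'=='e' → l++,r--
[1,18] 'c'=='c' → l++,r--
[2,17] 'b'=='b' → l++,r--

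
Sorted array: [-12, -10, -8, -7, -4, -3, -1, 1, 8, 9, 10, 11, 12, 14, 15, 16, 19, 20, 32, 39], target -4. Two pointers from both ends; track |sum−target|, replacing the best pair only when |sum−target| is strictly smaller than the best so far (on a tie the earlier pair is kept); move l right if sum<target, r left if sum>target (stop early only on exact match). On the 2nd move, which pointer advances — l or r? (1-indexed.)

l=1 r=20: -12+39=27 d=31 *, r--
l=1 r=19: -12+32=20 d=24 *, r--

r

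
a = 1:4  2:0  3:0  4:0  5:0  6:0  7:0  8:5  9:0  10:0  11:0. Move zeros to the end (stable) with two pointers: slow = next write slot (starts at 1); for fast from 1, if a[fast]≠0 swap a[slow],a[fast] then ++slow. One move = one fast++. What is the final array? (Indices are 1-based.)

[4, 5, 0, 0, 0, 0, 0, 0, 0, 0, 0]

(s=1,f=1) a[fast]=4≠0 swap→a[1]=4 → slow++,fast++
(s=2,f=2) a[fast]=0 → fast++
(s=2,f=3) a[fast]=0 → fast++
(s=2,f=4) a[fast]=0 → fast++
(s=2,f=5) a[fast]=0 → fast++
(s=2,f=6) a[fast]=0 → fast++
(s=2,f=7) a[fast]=0 → fast++
(s=2,f=8) a[fast]=5≠0 swap→a[2]=5 → slow++,fast++
(s=3,f=9) a[fast]=0 → fast++
(s=3,f=10) a[fast]=0 → fast++
(s=3,f=11) a[fast]=0 → fast++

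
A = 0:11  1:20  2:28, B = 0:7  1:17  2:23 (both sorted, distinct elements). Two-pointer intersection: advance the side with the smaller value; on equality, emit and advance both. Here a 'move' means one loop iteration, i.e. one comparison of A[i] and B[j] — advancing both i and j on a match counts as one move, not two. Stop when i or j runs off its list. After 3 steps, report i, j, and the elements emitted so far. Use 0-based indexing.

i=1, j=2, emitted=[]

[i=0,j=0] 11>7 → j++
[i=0,j=1] 11<17 → i++
[i=1,j=1] 20>17 → j++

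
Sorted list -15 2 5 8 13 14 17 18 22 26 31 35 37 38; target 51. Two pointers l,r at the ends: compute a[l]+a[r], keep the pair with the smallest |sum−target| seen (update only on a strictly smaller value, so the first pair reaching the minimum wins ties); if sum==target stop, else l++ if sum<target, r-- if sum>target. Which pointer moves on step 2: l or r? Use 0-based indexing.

l=0 r=13: -15+38=23 d=28 *, l++
l=1 r=13: 2+38=40 d=11 *, l++

l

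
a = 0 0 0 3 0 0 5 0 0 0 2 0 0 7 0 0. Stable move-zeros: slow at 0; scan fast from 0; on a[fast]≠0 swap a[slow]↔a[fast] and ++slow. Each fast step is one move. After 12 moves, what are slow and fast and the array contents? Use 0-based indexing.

(s=0,f=0) a[fast]=0 → fast++
(s=0,f=1) a[fast]=0 → fast++
(s=0,f=2) a[fast]=0 → fast++
(s=0,f=3) a[fast]=3≠0 swap→a[0]=3 → slow++,fast++
(s=1,f=4) a[fast]=0 → fast++
(s=1,f=5) a[fast]=0 → fast++
(s=1,f=6) a[fast]=5≠0 swap→a[1]=5 → slow++,fast++
(s=2,f=7) a[fast]=0 → fast++
(s=2,f=8) a[fast]=0 → fast++
(s=2,f=9) a[fast]=0 → fast++
(s=2,f=10) a[fast]=2≠0 swap→a[2]=2 → slow++,fast++
(s=3,f=11) a[fast]=0 → fast++

slow=3, fast=12, a=[3, 5, 2, 0, 0, 0, 0, 0, 0, 0, 0, 0, 0, 7, 0, 0]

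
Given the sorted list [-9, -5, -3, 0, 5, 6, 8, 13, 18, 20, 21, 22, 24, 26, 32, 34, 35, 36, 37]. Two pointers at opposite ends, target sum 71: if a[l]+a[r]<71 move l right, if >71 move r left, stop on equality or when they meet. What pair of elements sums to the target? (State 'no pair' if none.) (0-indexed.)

[0,18] -9+37=28 <71 → l++
[1,18] -5+37=32 <71 → l++
[2,18] -3+37=34 <71 → l++
[3,18] 0+37=37 <71 → l++
[4,18] 5+37=42 <71 → l++
[5,18] 6+37=43 <71 → l++
[6,18] 8+37=45 <71 → l++
[7,18] 13+37=50 <71 → l++
[8,18] 18+37=55 <71 → l++
[9,18] 20+37=57 <71 → l++
[10,18] 21+37=58 <71 → l++
[11,18] 22+37=59 <71 → l++
[12,18] 24+37=61 <71 → l++
[13,18] 26+37=63 <71 → l++
[14,18] 32+37=69 <71 → l++
[15,18] 34+37=71 → found

(34, 37)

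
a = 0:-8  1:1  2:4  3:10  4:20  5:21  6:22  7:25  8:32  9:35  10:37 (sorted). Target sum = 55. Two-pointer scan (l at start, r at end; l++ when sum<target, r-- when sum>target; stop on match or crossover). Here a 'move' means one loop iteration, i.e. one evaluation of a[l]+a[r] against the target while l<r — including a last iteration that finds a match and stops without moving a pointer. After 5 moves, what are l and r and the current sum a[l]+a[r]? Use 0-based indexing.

[0,10] -8+37=29 <55 → l++
[1,10] 1+37=38 <55 → l++
[2,10] 4+37=41 <55 → l++
[3,10] 10+37=47 <55 → l++
[4,10] 20+37=57 >55 → r--

l=4, r=9, sum=55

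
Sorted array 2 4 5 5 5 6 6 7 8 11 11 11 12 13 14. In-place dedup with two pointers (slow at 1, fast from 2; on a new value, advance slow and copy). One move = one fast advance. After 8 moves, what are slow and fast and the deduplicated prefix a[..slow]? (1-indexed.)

slow=1 fast=2: a[fast]=4≠a[slow]=2 write a[2]=4, slow++,fast++
slow=2 fast=3: a[fast]=5≠a[slow]=4 write a[3]=5, slow++,fast++
slow=3 fast=4: a[fast]=5=a[slow] dup, fast++
slow=3 fast=5: a[fast]=5=a[slow] dup, fast++
slow=3 fast=6: a[fast]=6≠a[slow]=5 write a[4]=6, slow++,fast++
slow=4 fast=7: a[fast]=6=a[slow] dup, fast++
slow=4 fast=8: a[fast]=7≠a[slow]=6 write a[5]=7, slow++,fast++
slow=5 fast=9: a[fast]=8≠a[slow]=7 write a[6]=8, slow++,fast++

slow=6, fast=10, prefix=[2, 4, 5, 6, 7, 8]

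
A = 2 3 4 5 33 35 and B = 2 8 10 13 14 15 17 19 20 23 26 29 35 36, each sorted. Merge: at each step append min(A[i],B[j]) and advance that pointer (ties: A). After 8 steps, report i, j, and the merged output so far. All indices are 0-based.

i=4, j=4, merged so far=[2, 2, 3, 4, 5, 8, 10, 13]

i=0 j=0: A[i]=2<=B[j]=2 take 2, i++
i=1 j=0: A[i]=3>B[j]=2 take 2, j++
i=1 j=1: A[i]=3<=B[j]=8 take 3, i++
i=2 j=1: A[i]=4<=B[j]=8 take 4, i++
i=3 j=1: A[i]=5<=B[j]=8 take 5, i++
i=4 j=1: A[i]=33>B[j]=8 take 8, j++
i=4 j=2: A[i]=33>B[j]=10 take 10, j++
i=4 j=3: A[i]=33>B[j]=13 take 13, j++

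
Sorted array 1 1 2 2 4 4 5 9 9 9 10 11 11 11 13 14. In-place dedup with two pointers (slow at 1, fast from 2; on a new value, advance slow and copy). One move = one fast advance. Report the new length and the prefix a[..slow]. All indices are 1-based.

length 9; prefix = [1, 2, 4, 5, 9, 10, 11, 13, 14]

(s=1,f=2) a[fast]=1=a[slow] dup → fast++
(s=1,f=3) a[fast]=2≠a[slow]=1 write a[2]=2 → slow++,fast++
(s=2,f=4) a[fast]=2=a[slow] dup → fast++
(s=2,f=5) a[fast]=4≠a[slow]=2 write a[3]=4 → slow++,fast++
(s=3,f=6) a[fast]=4=a[slow] dup → fast++
(s=3,f=7) a[fast]=5≠a[slow]=4 write a[4]=5 → slow++,fast++
(s=4,f=8) a[fast]=9≠a[slow]=5 write a[5]=9 → slow++,fast++
(s=5,f=9) a[fast]=9=a[slow] dup → fast++
(s=5,f=10) a[fast]=9=a[slow] dup → fast++
(s=5,f=11) a[fast]=10≠a[slow]=9 write a[6]=10 → slow++,fast++
(s=6,f=12) a[fast]=11≠a[slow]=10 write a[7]=11 → slow++,fast++
(s=7,f=13) a[fast]=11=a[slow] dup → fast++
(s=7,f=14) a[fast]=11=a[slow] dup → fast++
(s=7,f=15) a[fast]=13≠a[slow]=11 write a[8]=13 → slow++,fast++
(s=8,f=16) a[fast]=14≠a[slow]=13 write a[9]=14 → slow++,fast++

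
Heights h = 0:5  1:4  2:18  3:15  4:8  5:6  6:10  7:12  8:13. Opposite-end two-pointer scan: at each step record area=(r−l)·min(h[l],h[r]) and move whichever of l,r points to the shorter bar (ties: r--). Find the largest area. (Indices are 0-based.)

[0,8] min(5,13)*8=40 best=40 * → l++
[1,8] min(4,13)*7=28 best=40 → l++
[2,8] min(18,13)*6=78 best=78 * → r--
[2,7] min(18,12)*5=60 best=78 → r--
[2,6] min(18,10)*4=40 best=78 → r--
[2,5] min(18,6)*3=18 best=78 → r--
[2,4] min(18,8)*2=16 best=78 → r--
[2,3] min(18,15)*1=15 best=78 → r--

max area = 78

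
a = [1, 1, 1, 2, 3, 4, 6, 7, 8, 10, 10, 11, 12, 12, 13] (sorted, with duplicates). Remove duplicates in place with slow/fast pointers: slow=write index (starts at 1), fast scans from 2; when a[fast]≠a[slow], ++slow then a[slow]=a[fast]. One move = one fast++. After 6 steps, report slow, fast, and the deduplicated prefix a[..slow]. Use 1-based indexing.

slow=1 fast=2: a[fast]=1=a[slow] dup, fast++
slow=1 fast=3: a[fast]=1=a[slow] dup, fast++
slow=1 fast=4: a[fast]=2≠a[slow]=1 write a[2]=2, slow++,fast++
slow=2 fast=5: a[fast]=3≠a[slow]=2 write a[3]=3, slow++,fast++
slow=3 fast=6: a[fast]=4≠a[slow]=3 write a[4]=4, slow++,fast++
slow=4 fast=7: a[fast]=6≠a[slow]=4 write a[5]=6, slow++,fast++

slow=5, fast=8, prefix=[1, 2, 3, 4, 6]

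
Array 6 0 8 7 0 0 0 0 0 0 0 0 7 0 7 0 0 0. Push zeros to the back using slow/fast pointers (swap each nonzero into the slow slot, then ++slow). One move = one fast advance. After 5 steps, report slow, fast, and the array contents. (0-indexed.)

(s=0,f=0) a[fast]=6≠0 swap→a[0]=6 → slow++,fast++
(s=1,f=1) a[fast]=0 → fast++
(s=1,f=2) a[fast]=8≠0 swap→a[1]=8 → slow++,fast++
(s=2,f=3) a[fast]=7≠0 swap→a[2]=7 → slow++,fast++
(s=3,f=4) a[fast]=0 → fast++

slow=3, fast=5, a=[6, 8, 7, 0, 0, 0, 0, 0, 0, 0, 0, 0, 7, 0, 7, 0, 0, 0]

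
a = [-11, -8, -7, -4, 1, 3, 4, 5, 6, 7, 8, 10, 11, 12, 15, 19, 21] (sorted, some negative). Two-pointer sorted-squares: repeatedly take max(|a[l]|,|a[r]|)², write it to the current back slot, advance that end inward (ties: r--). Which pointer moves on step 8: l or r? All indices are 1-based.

r

[1,17] |-11|<=|21| out[17]=441 → r--
[1,16] |-11|<=|19| out[16]=361 → r--
[1,15] |-11|<=|15| out[15]=225 → r--
[1,14] |-11|<=|12| out[14]=144 → r--
[1,13] |-11|<=|11| out[13]=121 → r--
[1,12] |-11|>|10| out[12]=121 → l++
[2,12] |-8|<=|10| out[11]=100 → r--
[2,11] |-8|<=|8| out[10]=64 → r--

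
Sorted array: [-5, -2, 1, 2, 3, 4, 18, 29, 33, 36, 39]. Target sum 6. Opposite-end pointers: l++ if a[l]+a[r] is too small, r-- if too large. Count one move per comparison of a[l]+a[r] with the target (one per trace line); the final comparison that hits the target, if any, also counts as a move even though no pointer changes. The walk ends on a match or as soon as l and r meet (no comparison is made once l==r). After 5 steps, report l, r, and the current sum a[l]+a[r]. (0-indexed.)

l=0 r=10: -5+39=34 >6, r--
l=0 r=9: -5+36=31 >6, r--
l=0 r=8: -5+33=28 >6, r--
l=0 r=7: -5+29=24 >6, r--
l=0 r=6: -5+18=13 >6, r--

l=0, r=5, sum=-1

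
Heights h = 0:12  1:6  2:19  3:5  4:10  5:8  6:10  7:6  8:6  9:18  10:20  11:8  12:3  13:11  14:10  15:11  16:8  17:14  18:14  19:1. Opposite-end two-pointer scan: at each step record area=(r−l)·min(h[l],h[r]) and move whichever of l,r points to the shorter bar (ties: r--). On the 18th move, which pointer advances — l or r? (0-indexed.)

l

[0,19] min(12,1)*19=19 best=19 * → r--
[0,18] min(12,14)*18=216 best=216 * → l++
[1,18] min(6,14)*17=102 best=216 → l++
[2,18] min(19,14)*16=224 best=224 * → r--
[2,17] min(19,14)*15=210 best=224 → r--
[2,16] min(19,8)*14=112 best=224 → r--
[2,15] min(19,11)*13=143 best=224 → r--
[2,14] min(19,10)*12=120 best=224 → r--
[2,13] min(19,11)*11=121 best=224 → r--
[2,12] min(19,3)*10=30 best=224 → r--
[2,11] min(19,8)*9=72 best=224 → r--
[2,10] min(19,20)*8=152 best=224 → l++
[3,10] min(5,20)*7=35 best=224 → l++
[4,10] min(10,20)*6=60 best=224 → l++
[5,10] min(8,20)*5=40 best=224 → l++
[6,10] min(10,20)*4=40 best=224 → l++
[7,10] min(6,20)*3=18 best=224 → l++
[8,10] min(6,20)*2=12 best=224 → l++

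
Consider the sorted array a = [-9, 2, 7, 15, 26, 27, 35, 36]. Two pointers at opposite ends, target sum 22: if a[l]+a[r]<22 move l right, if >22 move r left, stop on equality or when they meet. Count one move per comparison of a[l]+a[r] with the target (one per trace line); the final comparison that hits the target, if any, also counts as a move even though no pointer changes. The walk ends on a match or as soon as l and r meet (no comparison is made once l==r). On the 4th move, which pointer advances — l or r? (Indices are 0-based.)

r

[0,7] -9+36=27 >22 → r--
[0,6] -9+35=26 >22 → r--
[0,5] -9+27=18 <22 → l++
[1,5] 2+27=29 >22 → r--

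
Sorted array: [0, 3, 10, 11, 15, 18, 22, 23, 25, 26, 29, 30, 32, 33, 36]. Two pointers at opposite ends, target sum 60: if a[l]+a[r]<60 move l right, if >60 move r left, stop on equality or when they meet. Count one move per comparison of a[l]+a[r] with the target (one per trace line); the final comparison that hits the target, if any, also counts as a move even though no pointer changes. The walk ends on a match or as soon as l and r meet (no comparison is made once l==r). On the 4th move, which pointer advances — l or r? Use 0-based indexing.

l

l=0 r=14: 0+36=36 <60, l++
l=1 r=14: 3+36=39 <60, l++
l=2 r=14: 10+36=46 <60, l++
l=3 r=14: 11+36=47 <60, l++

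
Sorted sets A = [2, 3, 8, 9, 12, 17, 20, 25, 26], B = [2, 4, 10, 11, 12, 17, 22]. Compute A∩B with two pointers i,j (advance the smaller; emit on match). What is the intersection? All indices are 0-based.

i=0 j=0: 2==2 emit, i++,j++
i=1 j=1: 3<4, i++
i=2 j=1: 8>4, j++
i=2 j=2: 8<10, i++
i=3 j=2: 9<10, i++
i=4 j=2: 12>10, j++
i=4 j=3: 12>11, j++
i=4 j=4: 12==12 emit, i++,j++
i=5 j=5: 17==17 emit, i++,j++
i=6 j=6: 20<22, i++
i=7 j=6: 25>22, j++

intersection = [2, 12, 17]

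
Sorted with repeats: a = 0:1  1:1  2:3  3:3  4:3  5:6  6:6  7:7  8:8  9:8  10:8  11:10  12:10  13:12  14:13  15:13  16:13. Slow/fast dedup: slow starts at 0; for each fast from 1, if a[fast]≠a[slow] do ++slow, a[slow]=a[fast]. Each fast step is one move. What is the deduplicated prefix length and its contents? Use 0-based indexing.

length 8; prefix = [1, 3, 6, 7, 8, 10, 12, 13]

(s=0,f=1) a[fast]=1=a[slow] dup → fast++
(s=0,f=2) a[fast]=3≠a[slow]=1 write a[1]=3 → slow++,fast++
(s=1,f=3) a[fast]=3=a[slow] dup → fast++
(s=1,f=4) a[fast]=3=a[slow] dup → fast++
(s=1,f=5) a[fast]=6≠a[slow]=3 write a[2]=6 → slow++,fast++
(s=2,f=6) a[fast]=6=a[slow] dup → fast++
(s=2,f=7) a[fast]=7≠a[slow]=6 write a[3]=7 → slow++,fast++
(s=3,f=8) a[fast]=8≠a[slow]=7 write a[4]=8 → slow++,fast++
(s=4,f=9) a[fast]=8=a[slow] dup → fast++
(s=4,f=10) a[fast]=8=a[slow] dup → fast++
(s=4,f=11) a[fast]=10≠a[slow]=8 write a[5]=10 → slow++,fast++
(s=5,f=12) a[fast]=10=a[slow] dup → fast++
(s=5,f=13) a[fast]=12≠a[slow]=10 write a[6]=12 → slow++,fast++
(s=6,f=14) a[fast]=13≠a[slow]=12 write a[7]=13 → slow++,fast++
(s=7,f=15) a[fast]=13=a[slow] dup → fast++
(s=7,f=16) a[fast]=13=a[slow] dup → fast++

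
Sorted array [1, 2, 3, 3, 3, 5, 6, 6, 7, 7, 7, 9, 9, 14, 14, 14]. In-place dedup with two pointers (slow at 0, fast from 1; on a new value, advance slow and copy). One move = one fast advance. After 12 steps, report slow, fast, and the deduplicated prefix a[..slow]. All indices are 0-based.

(s=0,f=1) a[fast]=2≠a[slow]=1 write a[1]=2 → slow++,fast++
(s=1,f=2) a[fast]=3≠a[slow]=2 write a[2]=3 → slow++,fast++
(s=2,f=3) a[fast]=3=a[slow] dup → fast++
(s=2,f=4) a[fast]=3=a[slow] dup → fast++
(s=2,f=5) a[fast]=5≠a[slow]=3 write a[3]=5 → slow++,fast++
(s=3,f=6) a[fast]=6≠a[slow]=5 write a[4]=6 → slow++,fast++
(s=4,f=7) a[fast]=6=a[slow] dup → fast++
(s=4,f=8) a[fast]=7≠a[slow]=6 write a[5]=7 → slow++,fast++
(s=5,f=9) a[fast]=7=a[slow] dup → fast++
(s=5,f=10) a[fast]=7=a[slow] dup → fast++
(s=5,f=11) a[fast]=9≠a[slow]=7 write a[6]=9 → slow++,fast++
(s=6,f=12) a[fast]=9=a[slow] dup → fast++

slow=6, fast=13, prefix=[1, 2, 3, 5, 6, 7, 9]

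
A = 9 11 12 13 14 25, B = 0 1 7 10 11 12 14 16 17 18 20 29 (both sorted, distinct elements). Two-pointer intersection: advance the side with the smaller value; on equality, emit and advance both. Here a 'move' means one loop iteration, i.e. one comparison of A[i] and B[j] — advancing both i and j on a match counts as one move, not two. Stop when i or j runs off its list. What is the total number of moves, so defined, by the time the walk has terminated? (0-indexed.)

14 moves

[i=0,j=0] 9>0 → j++
[i=0,j=1] 9>1 → j++
[i=0,j=2] 9>7 → j++
[i=0,j=3] 9<10 → i++
[i=1,j=3] 11>10 → j++
[i=1,j=4] 11==11 emit → i++,j++
[i=2,j=5] 12==12 emit → i++,j++
[i=3,j=6] 13<14 → i++
[i=4,j=6] 14==14 emit → i++,j++
[i=5,j=7] 25>16 → j++
[i=5,j=8] 25>17 → j++
[i=5,j=9] 25>18 → j++
[i=5,j=10] 25>20 → j++
[i=5,j=11] 25<29 → i++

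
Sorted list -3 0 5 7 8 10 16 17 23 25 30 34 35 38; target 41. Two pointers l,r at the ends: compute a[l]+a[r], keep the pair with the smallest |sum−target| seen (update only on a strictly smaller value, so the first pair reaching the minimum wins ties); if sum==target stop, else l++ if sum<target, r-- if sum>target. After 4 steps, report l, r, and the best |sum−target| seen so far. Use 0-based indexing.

l=3, r=12, best |Δ|=1

[0,13] -3+38=35 d=6 * → l++
[1,13] 0+38=38 d=3 * → l++
[2,13] 5+38=43 d=2 * → r--
[2,12] 5+35=40 d=1 * → l++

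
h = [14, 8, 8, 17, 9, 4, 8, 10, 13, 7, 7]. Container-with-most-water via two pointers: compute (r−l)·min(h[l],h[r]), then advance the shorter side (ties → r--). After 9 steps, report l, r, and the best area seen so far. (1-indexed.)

[1,11] min(14,7)*10=70 best=70 * → r--
[1,10] min(14,7)*9=63 best=70 → r--
[1,9] min(14,13)*8=104 best=104 * → r--
[1,8] min(14,10)*7=70 best=104 → r--
[1,7] min(14,8)*6=48 best=104 → r--
[1,6] min(14,4)*5=20 best=104 → r--
[1,5] min(14,9)*4=36 best=104 → r--
[1,4] min(14,17)*3=42 best=104 → l++
[2,4] min(8,17)*2=16 best=104 → l++

l=3, r=4, best area=104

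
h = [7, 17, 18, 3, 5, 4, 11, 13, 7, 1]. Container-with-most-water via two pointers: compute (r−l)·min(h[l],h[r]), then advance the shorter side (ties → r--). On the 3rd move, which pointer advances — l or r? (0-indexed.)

l=0 r=9: min(7,1)*9=9 best=9 *, r--
l=0 r=8: min(7,7)*8=56 best=56 *, r--
l=0 r=7: min(7,13)*7=49 best=56, l++

l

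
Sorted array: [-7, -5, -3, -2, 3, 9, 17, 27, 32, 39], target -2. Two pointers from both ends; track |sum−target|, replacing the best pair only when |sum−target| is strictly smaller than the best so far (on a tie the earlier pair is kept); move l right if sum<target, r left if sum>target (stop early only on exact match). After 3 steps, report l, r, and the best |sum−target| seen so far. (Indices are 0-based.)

[0,9] -7+39=32 d=34 * → r--
[0,8] -7+32=25 d=27 * → r--
[0,7] -7+27=20 d=22 * → r--

l=0, r=6, best |Δ|=22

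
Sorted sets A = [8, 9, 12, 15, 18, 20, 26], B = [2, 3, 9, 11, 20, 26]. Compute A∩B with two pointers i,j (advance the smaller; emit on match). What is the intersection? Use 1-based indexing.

i=1 j=1: 8>2, j++
i=1 j=2: 8>3, j++
i=1 j=3: 8<9, i++
i=2 j=3: 9==9 emit, i++,j++
i=3 j=4: 12>11, j++
i=3 j=5: 12<20, i++
i=4 j=5: 15<20, i++
i=5 j=5: 18<20, i++
i=6 j=5: 20==20 emit, i++,j++
i=7 j=6: 26==26 emit, i++,j++

intersection = [9, 20, 26]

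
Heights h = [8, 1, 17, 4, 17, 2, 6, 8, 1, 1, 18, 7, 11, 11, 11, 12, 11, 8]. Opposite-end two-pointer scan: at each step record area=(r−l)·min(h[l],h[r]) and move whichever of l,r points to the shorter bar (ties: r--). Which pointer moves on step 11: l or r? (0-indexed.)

[0,17] min(8,8)*17=136 best=136 * → r--
[0,16] min(8,11)*16=128 best=136 → l++
[1,16] min(1,11)*15=15 best=136 → l++
[2,16] min(17,11)*14=154 best=154 * → r--
[2,15] min(17,12)*13=156 best=156 * → r--
[2,14] min(17,11)*12=132 best=156 → r--
[2,13] min(17,11)*11=121 best=156 → r--
[2,12] min(17,11)*10=110 best=156 → r--
[2,11] min(17,7)*9=63 best=156 → r--
[2,10] min(17,18)*8=136 best=156 → l++
[3,10] min(4,18)*7=28 best=156 → l++

l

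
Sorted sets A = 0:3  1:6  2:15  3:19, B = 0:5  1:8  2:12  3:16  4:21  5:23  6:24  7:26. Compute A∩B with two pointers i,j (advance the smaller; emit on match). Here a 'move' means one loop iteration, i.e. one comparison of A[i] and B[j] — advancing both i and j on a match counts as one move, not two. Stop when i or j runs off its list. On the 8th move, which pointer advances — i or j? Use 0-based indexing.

i=0 j=0: 3<5, i++
i=1 j=0: 6>5, j++
i=1 j=1: 6<8, i++
i=2 j=1: 15>8, j++
i=2 j=2: 15>12, j++
i=2 j=3: 15<16, i++
i=3 j=3: 19>16, j++
i=3 j=4: 19<21, i++

i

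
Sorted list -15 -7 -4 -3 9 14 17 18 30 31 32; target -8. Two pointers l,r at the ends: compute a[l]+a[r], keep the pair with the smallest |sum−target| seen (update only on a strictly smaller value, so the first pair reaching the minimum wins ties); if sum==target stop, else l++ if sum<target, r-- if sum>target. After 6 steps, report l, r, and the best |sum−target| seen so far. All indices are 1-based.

l=1, r=5, best |Δ|=7

l=1 r=11: -15+32=17 d=25 *, r--
l=1 r=10: -15+31=16 d=24 *, r--
l=1 r=9: -15+30=15 d=23 *, r--
l=1 r=8: -15+18=3 d=11 *, r--
l=1 r=7: -15+17=2 d=10 *, r--
l=1 r=6: -15+14=-1 d=7 *, r--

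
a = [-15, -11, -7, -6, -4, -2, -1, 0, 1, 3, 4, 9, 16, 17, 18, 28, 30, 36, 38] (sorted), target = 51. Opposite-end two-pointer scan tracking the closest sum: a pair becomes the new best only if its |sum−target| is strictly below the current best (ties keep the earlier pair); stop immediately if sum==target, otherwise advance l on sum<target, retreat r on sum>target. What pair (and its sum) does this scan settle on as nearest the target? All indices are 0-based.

pair (16, 36) with sum 52 (|Δ|=1)

[0,18] -15+38=23 d=28 * → l++
[1,18] -11+38=27 d=24 * → l++
[2,18] -7+38=31 d=20 * → l++
[3,18] -6+38=32 d=19 * → l++
[4,18] -4+38=34 d=17 * → l++
[5,18] -2+38=36 d=15 * → l++
[6,18] -1+38=37 d=14 * → l++
[7,18] 0+38=38 d=13 * → l++
[8,18] 1+38=39 d=12 * → l++
[9,18] 3+38=41 d=10 * → l++
[10,18] 4+38=42 d=9 * → l++
[11,18] 9+38=47 d=4 * → l++
[12,18] 16+38=54 d=3 * → r--
[12,17] 16+36=52 d=1 * → r--
[12,16] 16+30=46 d=5 → l++
[13,16] 17+30=47 d=4 → l++
[14,16] 18+30=48 d=3 → l++
[15,16] 28+30=58 d=7 → r--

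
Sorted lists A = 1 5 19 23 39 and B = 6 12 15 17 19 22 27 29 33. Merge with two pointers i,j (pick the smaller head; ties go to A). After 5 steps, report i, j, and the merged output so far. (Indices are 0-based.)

[i=0,j=0] A[i]=1<=B[j]=6 take 1 → i++
[i=1,j=0] A[i]=5<=B[j]=6 take 5 → i++
[i=2,j=0] A[i]=19>B[j]=6 take 6 → j++
[i=2,j=1] A[i]=19>B[j]=12 take 12 → j++
[i=2,j=2] A[i]=19>B[j]=15 take 15 → j++

i=2, j=3, merged so far=[1, 5, 6, 12, 15]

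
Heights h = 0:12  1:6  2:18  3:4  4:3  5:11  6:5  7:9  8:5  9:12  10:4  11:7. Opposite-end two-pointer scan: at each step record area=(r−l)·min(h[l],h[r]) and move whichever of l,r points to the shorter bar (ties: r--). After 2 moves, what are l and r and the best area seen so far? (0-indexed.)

l=0, r=9, best area=77

[0,11] min(12,7)*11=77 best=77 * → r--
[0,10] min(12,4)*10=40 best=77 → r--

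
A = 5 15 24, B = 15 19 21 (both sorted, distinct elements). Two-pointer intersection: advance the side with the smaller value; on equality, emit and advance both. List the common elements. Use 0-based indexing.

[i=0,j=0] 5<15 → i++
[i=1,j=0] 15==15 emit → i++,j++
[i=2,j=1] 24>19 → j++
[i=2,j=2] 24>21 → j++

intersection = [15]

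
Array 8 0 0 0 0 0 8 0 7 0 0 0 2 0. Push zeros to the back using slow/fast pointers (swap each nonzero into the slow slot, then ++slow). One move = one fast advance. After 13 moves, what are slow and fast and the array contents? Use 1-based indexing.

slow=1 fast=1: a[fast]=8≠0 swap→a[1]=8, slow++,fast++
slow=2 fast=2: a[fast]=0, fast++
slow=2 fast=3: a[fast]=0, fast++
slow=2 fast=4: a[fast]=0, fast++
slow=2 fast=5: a[fast]=0, fast++
slow=2 fast=6: a[fast]=0, fast++
slow=2 fast=7: a[fast]=8≠0 swap→a[2]=8, slow++,fast++
slow=3 fast=8: a[fast]=0, fast++
slow=3 fast=9: a[fast]=7≠0 swap→a[3]=7, slow++,fast++
slow=4 fast=10: a[fast]=0, fast++
slow=4 fast=11: a[fast]=0, fast++
slow=4 fast=12: a[fast]=0, fast++
slow=4 fast=13: a[fast]=2≠0 swap→a[4]=2, slow++,fast++

slow=5, fast=14, a=[8, 8, 7, 2, 0, 0, 0, 0, 0, 0, 0, 0, 0, 0]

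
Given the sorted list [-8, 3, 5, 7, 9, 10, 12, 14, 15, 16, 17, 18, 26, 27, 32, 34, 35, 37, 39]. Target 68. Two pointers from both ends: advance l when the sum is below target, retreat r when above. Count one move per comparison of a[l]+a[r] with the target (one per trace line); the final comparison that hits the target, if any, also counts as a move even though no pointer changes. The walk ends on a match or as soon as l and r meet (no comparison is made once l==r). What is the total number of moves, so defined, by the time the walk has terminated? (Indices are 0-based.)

18 moves

l=0 r=18: -8+39=31 <68, l++
l=1 r=18: 3+39=42 <68, l++
l=2 r=18: 5+39=44 <68, l++
l=3 r=18: 7+39=46 <68, l++
l=4 r=18: 9+39=48 <68, l++
l=5 r=18: 10+39=49 <68, l++
l=6 r=18: 12+39=51 <68, l++
l=7 r=18: 14+39=53 <68, l++
l=8 r=18: 15+39=54 <68, l++
l=9 r=18: 16+39=55 <68, l++
l=10 r=18: 17+39=56 <68, l++
l=11 r=18: 18+39=57 <68, l++
l=12 r=18: 26+39=65 <68, l++
l=13 r=18: 27+39=66 <68, l++
l=14 r=18: 32+39=71 >68, r--
l=14 r=17: 32+37=69 >68, r--
l=14 r=16: 32+35=67 <68, l++
l=15 r=16: 34+35=69 >68, r--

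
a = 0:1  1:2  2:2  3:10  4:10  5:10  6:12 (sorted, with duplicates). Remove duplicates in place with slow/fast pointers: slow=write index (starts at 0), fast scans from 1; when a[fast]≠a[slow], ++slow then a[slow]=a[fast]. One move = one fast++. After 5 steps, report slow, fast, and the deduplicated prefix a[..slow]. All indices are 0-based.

slow=2, fast=6, prefix=[1, 2, 10]

slow=0 fast=1: a[fast]=2≠a[slow]=1 write a[1]=2, slow++,fast++
slow=1 fast=2: a[fast]=2=a[slow] dup, fast++
slow=1 fast=3: a[fast]=10≠a[slow]=2 write a[2]=10, slow++,fast++
slow=2 fast=4: a[fast]=10=a[slow] dup, fast++
slow=2 fast=5: a[fast]=10=a[slow] dup, fast++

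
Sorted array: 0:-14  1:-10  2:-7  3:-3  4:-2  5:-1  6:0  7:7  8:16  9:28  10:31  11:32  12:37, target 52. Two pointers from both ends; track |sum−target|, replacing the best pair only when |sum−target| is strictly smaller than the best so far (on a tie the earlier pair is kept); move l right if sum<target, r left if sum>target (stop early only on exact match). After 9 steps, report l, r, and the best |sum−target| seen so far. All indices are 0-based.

l=8, r=11, best |Δ|=1

[0,12] -14+37=23 d=29 * → l++
[1,12] -10+37=27 d=25 * → l++
[2,12] -7+37=30 d=22 * → l++
[3,12] -3+37=34 d=18 * → l++
[4,12] -2+37=35 d=17 * → l++
[5,12] -1+37=36 d=16 * → l++
[6,12] 0+37=37 d=15 * → l++
[7,12] 7+37=44 d=8 * → l++
[8,12] 16+37=53 d=1 * → r--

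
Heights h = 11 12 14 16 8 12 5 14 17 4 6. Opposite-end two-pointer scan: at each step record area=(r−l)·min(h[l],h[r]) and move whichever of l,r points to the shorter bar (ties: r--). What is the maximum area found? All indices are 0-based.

max area = 88

[0,10] min(11,6)*10=60 best=60 * → r--
[0,9] min(11,4)*9=36 best=60 → r--
[0,8] min(11,17)*8=88 best=88 * → l++
[1,8] min(12,17)*7=84 best=88 → l++
[2,8] min(14,17)*6=84 best=88 → l++
[3,8] min(16,17)*5=80 best=88 → l++
[4,8] min(8,17)*4=32 best=88 → l++
[5,8] min(12,17)*3=36 best=88 → l++
[6,8] min(5,17)*2=10 best=88 → l++
[7,8] min(14,17)*1=14 best=88 → l++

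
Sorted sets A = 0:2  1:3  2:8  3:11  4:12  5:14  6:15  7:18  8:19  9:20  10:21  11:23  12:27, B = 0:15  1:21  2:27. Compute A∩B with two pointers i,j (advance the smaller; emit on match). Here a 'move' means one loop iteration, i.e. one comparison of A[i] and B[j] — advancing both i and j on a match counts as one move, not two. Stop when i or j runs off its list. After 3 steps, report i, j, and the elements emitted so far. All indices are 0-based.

i=3, j=0, emitted=[]

[i=0,j=0] 2<15 → i++
[i=1,j=0] 3<15 → i++
[i=2,j=0] 8<15 → i++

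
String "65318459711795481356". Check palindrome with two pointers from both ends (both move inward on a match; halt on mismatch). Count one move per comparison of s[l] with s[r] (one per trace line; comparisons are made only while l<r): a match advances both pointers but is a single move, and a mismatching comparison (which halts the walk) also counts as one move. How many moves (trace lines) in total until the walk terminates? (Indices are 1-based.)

l=1 r=20: '6'=='6', l++,r--
l=2 r=19: '5'=='5', l++,r--
l=3 r=18: '3'=='3', l++,r--
l=4 r=17: '1'=='1', l++,r--
l=5 r=16: '8'=='8', l++,r--
l=6 r=15: '4'=='4', l++,r--
l=7 r=14: '5'=='5', l++,r--
l=8 r=13: '9'=='9', l++,r--
l=9 r=12: '7'=='7', l++,r--
l=10 r=11: '1'=='1', l++,r--

10 moves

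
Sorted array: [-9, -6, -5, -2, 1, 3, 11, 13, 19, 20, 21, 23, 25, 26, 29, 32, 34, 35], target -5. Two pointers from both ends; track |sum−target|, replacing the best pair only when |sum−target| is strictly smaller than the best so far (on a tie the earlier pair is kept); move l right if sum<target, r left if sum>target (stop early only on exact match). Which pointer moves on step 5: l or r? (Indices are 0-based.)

[0,17] -9+35=26 d=31 * → r--
[0,16] -9+34=25 d=30 * → r--
[0,15] -9+32=23 d=28 * → r--
[0,14] -9+29=20 d=25 * → r--
[0,13] -9+26=17 d=22 * → r--

r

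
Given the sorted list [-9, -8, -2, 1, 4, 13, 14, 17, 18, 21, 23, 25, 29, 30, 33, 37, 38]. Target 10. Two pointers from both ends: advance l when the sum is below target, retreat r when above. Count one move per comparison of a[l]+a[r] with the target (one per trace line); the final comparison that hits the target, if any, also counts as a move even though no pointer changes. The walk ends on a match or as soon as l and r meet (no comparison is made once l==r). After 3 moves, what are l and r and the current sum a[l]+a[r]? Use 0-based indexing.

l=0 r=16: -9+38=29 >10, r--
l=0 r=15: -9+37=28 >10, r--
l=0 r=14: -9+33=24 >10, r--

l=0, r=13, sum=21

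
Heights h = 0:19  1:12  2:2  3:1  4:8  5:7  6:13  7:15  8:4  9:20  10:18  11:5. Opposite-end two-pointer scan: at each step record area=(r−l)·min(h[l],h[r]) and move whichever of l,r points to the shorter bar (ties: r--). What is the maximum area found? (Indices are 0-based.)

max area = 180

l=0 r=11: min(19,5)*11=55 best=55 *, r--
l=0 r=10: min(19,18)*10=180 best=180 *, r--
l=0 r=9: min(19,20)*9=171 best=180, l++
l=1 r=9: min(12,20)*8=96 best=180, l++
l=2 r=9: min(2,20)*7=14 best=180, l++
l=3 r=9: min(1,20)*6=6 best=180, l++
l=4 r=9: min(8,20)*5=40 best=180, l++
l=5 r=9: min(7,20)*4=28 best=180, l++
l=6 r=9: min(13,20)*3=39 best=180, l++
l=7 r=9: min(15,20)*2=30 best=180, l++
l=8 r=9: min(4,20)*1=4 best=180, l++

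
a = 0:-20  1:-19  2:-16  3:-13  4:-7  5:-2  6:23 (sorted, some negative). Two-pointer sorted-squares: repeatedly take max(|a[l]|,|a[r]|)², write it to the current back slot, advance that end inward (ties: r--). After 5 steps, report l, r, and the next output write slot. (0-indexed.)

l=4, r=5, next write slot=1

l=0 r=6: |-20|<=|23| out[6]=529, r--
l=0 r=5: |-20|>|-2| out[5]=400, l++
l=1 r=5: |-19|>|-2| out[4]=361, l++
l=2 r=5: |-16|>|-2| out[3]=256, l++
l=3 r=5: |-13|>|-2| out[2]=169, l++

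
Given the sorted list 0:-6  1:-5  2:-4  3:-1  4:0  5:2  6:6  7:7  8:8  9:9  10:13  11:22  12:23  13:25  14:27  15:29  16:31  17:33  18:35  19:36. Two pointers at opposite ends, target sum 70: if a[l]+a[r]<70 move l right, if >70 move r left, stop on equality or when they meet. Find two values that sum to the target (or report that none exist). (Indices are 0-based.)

no pair

[0,19] -6+36=30 <70 → l++
[1,19] -5+36=31 <70 → l++
[2,19] -4+36=32 <70 → l++
[3,19] -1+36=35 <70 → l++
[4,19] 0+36=36 <70 → l++
[5,19] 2+36=38 <70 → l++
[6,19] 6+36=42 <70 → l++
[7,19] 7+36=43 <70 → l++
[8,19] 8+36=44 <70 → l++
[9,19] 9+36=45 <70 → l++
[10,19] 13+36=49 <70 → l++
[11,19] 22+36=58 <70 → l++
[12,19] 23+36=59 <70 → l++
[13,19] 25+36=61 <70 → l++
[14,19] 27+36=63 <70 → l++
[15,19] 29+36=65 <70 → l++
[16,19] 31+36=67 <70 → l++
[17,19] 33+36=69 <70 → l++
[18,19] 35+36=71 >70 → r--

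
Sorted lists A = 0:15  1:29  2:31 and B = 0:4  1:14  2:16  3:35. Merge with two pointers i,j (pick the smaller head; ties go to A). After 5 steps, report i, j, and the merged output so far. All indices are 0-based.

i=0 j=0: A[i]=15>B[j]=4 take 4, j++
i=0 j=1: A[i]=15>B[j]=14 take 14, j++
i=0 j=2: A[i]=15<=B[j]=16 take 15, i++
i=1 j=2: A[i]=29>B[j]=16 take 16, j++
i=1 j=3: A[i]=29<=B[j]=35 take 29, i++

i=2, j=3, merged so far=[4, 14, 15, 16, 29]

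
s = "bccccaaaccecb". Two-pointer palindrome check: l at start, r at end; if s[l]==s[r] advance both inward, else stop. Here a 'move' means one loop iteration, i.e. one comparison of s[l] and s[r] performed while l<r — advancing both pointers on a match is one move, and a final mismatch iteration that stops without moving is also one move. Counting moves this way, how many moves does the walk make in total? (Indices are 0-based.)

l=0 r=12: 'b'=='b', l++,r--
l=1 r=11: 'c'=='c', l++,r--
l=2 r=10: 'c'!='e', stop

3 moves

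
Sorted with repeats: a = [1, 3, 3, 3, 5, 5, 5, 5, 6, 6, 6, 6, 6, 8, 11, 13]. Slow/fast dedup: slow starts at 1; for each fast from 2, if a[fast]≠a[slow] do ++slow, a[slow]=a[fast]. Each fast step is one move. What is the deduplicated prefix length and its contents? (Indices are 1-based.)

length 7; prefix = [1, 3, 5, 6, 8, 11, 13]

(s=1,f=2) a[fast]=3≠a[slow]=1 write a[2]=3 → slow++,fast++
(s=2,f=3) a[fast]=3=a[slow] dup → fast++
(s=2,f=4) a[fast]=3=a[slow] dup → fast++
(s=2,f=5) a[fast]=5≠a[slow]=3 write a[3]=5 → slow++,fast++
(s=3,f=6) a[fast]=5=a[slow] dup → fast++
(s=3,f=7) a[fast]=5=a[slow] dup → fast++
(s=3,f=8) a[fast]=5=a[slow] dup → fast++
(s=3,f=9) a[fast]=6≠a[slow]=5 write a[4]=6 → slow++,fast++
(s=4,f=10) a[fast]=6=a[slow] dup → fast++
(s=4,f=11) a[fast]=6=a[slow] dup → fast++
(s=4,f=12) a[fast]=6=a[slow] dup → fast++
(s=4,f=13) a[fast]=6=a[slow] dup → fast++
(s=4,f=14) a[fast]=8≠a[slow]=6 write a[5]=8 → slow++,fast++
(s=5,f=15) a[fast]=11≠a[slow]=8 write a[6]=11 → slow++,fast++
(s=6,f=16) a[fast]=13≠a[slow]=11 write a[7]=13 → slow++,fast++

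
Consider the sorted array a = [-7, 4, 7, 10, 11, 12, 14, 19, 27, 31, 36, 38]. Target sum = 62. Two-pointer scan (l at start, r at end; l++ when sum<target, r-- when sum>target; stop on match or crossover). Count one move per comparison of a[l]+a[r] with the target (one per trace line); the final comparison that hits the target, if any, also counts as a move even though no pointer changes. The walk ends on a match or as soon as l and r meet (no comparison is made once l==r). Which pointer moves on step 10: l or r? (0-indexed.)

l=0 r=11: -7+38=31 <62, l++
l=1 r=11: 4+38=42 <62, l++
l=2 r=11: 7+38=45 <62, l++
l=3 r=11: 10+38=48 <62, l++
l=4 r=11: 11+38=49 <62, l++
l=5 r=11: 12+38=50 <62, l++
l=6 r=11: 14+38=52 <62, l++
l=7 r=11: 19+38=57 <62, l++
l=8 r=11: 27+38=65 >62, r--
l=8 r=10: 27+36=63 >62, r--

r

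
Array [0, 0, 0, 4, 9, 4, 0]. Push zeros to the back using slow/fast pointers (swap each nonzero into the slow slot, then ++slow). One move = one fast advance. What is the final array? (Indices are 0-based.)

slow=0 fast=0: a[fast]=0, fast++
slow=0 fast=1: a[fast]=0, fast++
slow=0 fast=2: a[fast]=0, fast++
slow=0 fast=3: a[fast]=4≠0 swap→a[0]=4, slow++,fast++
slow=1 fast=4: a[fast]=9≠0 swap→a[1]=9, slow++,fast++
slow=2 fast=5: a[fast]=4≠0 swap→a[2]=4, slow++,fast++
slow=3 fast=6: a[fast]=0, fast++

[4, 9, 4, 0, 0, 0, 0]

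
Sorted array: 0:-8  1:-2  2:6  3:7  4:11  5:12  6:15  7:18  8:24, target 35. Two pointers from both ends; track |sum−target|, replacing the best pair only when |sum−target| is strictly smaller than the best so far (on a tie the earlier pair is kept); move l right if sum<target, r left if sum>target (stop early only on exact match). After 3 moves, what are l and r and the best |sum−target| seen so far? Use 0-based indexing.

l=3, r=8, best |Δ|=5

l=0 r=8: -8+24=16 d=19 *, l++
l=1 r=8: -2+24=22 d=13 *, l++
l=2 r=8: 6+24=30 d=5 *, l++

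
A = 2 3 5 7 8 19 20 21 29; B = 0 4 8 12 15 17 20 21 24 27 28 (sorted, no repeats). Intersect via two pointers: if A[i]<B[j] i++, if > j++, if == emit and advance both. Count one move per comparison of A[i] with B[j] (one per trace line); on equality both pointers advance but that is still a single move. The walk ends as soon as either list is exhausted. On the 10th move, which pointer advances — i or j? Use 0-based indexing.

j

i=0 j=0: 2>0, j++
i=0 j=1: 2<4, i++
i=1 j=1: 3<4, i++
i=2 j=1: 5>4, j++
i=2 j=2: 5<8, i++
i=3 j=2: 7<8, i++
i=4 j=2: 8==8 emit, i++,j++
i=5 j=3: 19>12, j++
i=5 j=4: 19>15, j++
i=5 j=5: 19>17, j++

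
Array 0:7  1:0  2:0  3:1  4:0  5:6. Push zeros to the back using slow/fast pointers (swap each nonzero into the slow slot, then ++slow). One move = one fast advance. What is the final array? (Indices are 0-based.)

slow=0 fast=0: a[fast]=7≠0 swap→a[0]=7, slow++,fast++
slow=1 fast=1: a[fast]=0, fast++
slow=1 fast=2: a[fast]=0, fast++
slow=1 fast=3: a[fast]=1≠0 swap→a[1]=1, slow++,fast++
slow=2 fast=4: a[fast]=0, fast++
slow=2 fast=5: a[fast]=6≠0 swap→a[2]=6, slow++,fast++

[7, 1, 6, 0, 0, 0]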